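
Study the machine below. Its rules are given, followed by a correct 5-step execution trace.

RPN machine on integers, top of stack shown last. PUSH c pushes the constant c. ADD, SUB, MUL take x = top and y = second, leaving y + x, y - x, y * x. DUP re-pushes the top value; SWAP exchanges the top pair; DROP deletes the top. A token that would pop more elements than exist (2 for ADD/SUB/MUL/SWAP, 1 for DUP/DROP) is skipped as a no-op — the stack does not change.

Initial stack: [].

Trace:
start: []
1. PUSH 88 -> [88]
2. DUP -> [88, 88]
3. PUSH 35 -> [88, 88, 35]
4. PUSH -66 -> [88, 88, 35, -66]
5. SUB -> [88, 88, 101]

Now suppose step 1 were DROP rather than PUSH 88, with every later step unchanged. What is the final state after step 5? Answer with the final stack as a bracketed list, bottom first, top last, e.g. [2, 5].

[101]

(re-executing from step 1 with the substitution; state before step 1: [])
1. DROP -> []
2. DUP -> []
3. PUSH 35 -> [35]
4. PUSH -66 -> [35, -66]
5. SUB -> [101]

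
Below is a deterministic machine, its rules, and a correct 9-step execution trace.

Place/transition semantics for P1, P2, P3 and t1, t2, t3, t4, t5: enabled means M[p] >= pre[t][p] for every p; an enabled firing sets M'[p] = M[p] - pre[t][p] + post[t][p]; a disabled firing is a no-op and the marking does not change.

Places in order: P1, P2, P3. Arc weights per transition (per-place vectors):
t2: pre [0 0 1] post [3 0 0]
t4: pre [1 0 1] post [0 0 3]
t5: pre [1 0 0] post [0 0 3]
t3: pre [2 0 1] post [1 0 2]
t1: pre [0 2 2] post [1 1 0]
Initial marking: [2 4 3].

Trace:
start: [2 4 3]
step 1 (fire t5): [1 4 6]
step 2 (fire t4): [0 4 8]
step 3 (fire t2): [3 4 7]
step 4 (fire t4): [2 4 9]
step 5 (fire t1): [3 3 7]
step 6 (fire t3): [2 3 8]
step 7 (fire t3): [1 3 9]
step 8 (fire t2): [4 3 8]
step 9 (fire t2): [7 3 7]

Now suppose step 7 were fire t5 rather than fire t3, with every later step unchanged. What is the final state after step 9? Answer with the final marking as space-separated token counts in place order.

(re-executing from step 7 with the substitution; state before step 7: [2 3 8])
step 7 (fire t5): [1 3 11]
step 8 (fire t2): [4 3 10]
step 9 (fire t2): [7 3 9]

7 3 9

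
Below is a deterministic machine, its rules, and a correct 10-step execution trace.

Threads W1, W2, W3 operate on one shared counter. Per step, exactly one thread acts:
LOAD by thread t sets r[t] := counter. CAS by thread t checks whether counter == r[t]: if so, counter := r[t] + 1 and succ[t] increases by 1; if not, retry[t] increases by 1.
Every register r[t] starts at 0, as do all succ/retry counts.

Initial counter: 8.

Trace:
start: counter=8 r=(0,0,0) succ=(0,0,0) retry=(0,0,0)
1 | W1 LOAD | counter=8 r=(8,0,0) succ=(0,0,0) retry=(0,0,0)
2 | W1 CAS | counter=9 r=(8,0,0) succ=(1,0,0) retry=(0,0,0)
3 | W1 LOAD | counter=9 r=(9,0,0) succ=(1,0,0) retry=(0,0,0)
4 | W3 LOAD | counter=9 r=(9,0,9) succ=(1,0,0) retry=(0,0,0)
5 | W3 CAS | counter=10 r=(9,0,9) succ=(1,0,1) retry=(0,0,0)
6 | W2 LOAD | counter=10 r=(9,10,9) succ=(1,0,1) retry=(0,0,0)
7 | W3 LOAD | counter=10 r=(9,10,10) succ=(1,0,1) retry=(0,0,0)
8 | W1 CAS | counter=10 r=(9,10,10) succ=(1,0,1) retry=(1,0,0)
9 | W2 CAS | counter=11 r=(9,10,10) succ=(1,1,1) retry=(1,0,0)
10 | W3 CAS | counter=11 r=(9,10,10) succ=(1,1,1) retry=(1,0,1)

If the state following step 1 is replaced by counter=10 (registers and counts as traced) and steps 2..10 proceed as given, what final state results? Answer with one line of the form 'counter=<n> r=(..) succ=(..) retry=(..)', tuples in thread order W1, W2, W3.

counter=12 r=(10,11,11) succ=(0,1,1) retry=(2,0,1)

state after step 1 := counter=10 r=(8,0,0) succ=(0,0,0) retry=(0,0,0)
2 | W1 CAS | counter=10 r=(8,0,0) succ=(0,0,0) retry=(1,0,0)
3 | W1 LOAD | counter=10 r=(10,0,0) succ=(0,0,0) retry=(1,0,0)
4 | W3 LOAD | counter=10 r=(10,0,10) succ=(0,0,0) retry=(1,0,0)
5 | W3 CAS | counter=11 r=(10,0,10) succ=(0,0,1) retry=(1,0,0)
6 | W2 LOAD | counter=11 r=(10,11,10) succ=(0,0,1) retry=(1,0,0)
7 | W3 LOAD | counter=11 r=(10,11,11) succ=(0,0,1) retry=(1,0,0)
8 | W1 CAS | counter=11 r=(10,11,11) succ=(0,0,1) retry=(2,0,0)
9 | W2 CAS | counter=12 r=(10,11,11) succ=(0,1,1) retry=(2,0,0)
10 | W3 CAS | counter=12 r=(10,11,11) succ=(0,1,1) retry=(2,0,1)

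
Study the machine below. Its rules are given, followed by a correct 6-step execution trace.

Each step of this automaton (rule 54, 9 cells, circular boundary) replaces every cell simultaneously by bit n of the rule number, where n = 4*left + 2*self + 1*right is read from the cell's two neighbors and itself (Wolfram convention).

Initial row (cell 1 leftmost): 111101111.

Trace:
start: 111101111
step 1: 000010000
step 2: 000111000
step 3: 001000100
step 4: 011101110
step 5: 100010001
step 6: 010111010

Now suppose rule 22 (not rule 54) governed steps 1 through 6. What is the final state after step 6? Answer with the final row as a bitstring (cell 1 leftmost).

000000000

(re-executing steps 1..6 under rule 22; state before step 1: 111101111)
step 1: 000000000
step 2: 000000000
step 3: 000000000
step 4: 000000000
step 5: 000000000
step 6: 000000000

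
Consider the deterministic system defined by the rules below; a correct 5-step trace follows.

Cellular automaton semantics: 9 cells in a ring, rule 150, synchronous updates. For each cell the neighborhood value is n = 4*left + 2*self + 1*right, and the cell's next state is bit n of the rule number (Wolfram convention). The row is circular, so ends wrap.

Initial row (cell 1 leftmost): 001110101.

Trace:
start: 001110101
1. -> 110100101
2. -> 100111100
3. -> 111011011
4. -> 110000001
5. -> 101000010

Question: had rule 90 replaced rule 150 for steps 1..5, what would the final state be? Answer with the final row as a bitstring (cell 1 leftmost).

(re-executing steps 1..5 under rule 90; state before step 1: 001110101)
1. -> 111010000
2. -> 101001001
3. -> 100110111
4. -> 111110100
5. -> 100010011

100010011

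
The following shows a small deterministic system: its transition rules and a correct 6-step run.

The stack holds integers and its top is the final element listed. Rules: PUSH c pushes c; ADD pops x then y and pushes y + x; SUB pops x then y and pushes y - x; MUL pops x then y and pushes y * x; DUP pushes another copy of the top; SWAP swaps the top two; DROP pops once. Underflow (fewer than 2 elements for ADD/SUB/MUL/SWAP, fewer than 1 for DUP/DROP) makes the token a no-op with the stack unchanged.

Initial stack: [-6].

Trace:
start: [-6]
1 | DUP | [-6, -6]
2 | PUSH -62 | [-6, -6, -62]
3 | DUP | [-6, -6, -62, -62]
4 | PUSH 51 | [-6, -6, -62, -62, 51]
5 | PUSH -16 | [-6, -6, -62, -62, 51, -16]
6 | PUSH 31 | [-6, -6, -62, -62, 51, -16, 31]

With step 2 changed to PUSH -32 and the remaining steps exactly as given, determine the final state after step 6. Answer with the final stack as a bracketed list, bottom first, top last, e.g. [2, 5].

[-6, -6, -32, -32, 51, -16, 31]

(re-executing from step 2 with the substitution; state before step 2: [-6, -6])
2 | PUSH -32 | [-6, -6, -32]
3 | DUP | [-6, -6, -32, -32]
4 | PUSH 51 | [-6, -6, -32, -32, 51]
5 | PUSH -16 | [-6, -6, -32, -32, 51, -16]
6 | PUSH 31 | [-6, -6, -32, -32, 51, -16, 31]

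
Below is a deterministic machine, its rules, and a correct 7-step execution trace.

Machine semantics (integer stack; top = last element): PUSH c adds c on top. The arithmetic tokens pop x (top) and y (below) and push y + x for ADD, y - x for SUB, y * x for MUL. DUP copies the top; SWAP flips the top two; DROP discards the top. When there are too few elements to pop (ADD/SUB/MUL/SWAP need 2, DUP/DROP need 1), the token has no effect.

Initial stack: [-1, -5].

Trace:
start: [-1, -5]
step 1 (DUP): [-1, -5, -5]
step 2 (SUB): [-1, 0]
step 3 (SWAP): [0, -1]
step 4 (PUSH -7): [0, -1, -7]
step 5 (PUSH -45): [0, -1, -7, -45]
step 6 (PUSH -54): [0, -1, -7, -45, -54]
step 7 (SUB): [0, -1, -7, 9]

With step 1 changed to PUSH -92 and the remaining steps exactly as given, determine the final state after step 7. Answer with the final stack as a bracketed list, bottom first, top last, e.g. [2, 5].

[87, -1, -7, 9]

(re-executing from step 1 with the substitution; state before step 1: [-1, -5])
step 1 (PUSH -92): [-1, -5, -92]
step 2 (SUB): [-1, 87]
step 3 (SWAP): [87, -1]
step 4 (PUSH -7): [87, -1, -7]
step 5 (PUSH -45): [87, -1, -7, -45]
step 6 (PUSH -54): [87, -1, -7, -45, -54]
step 7 (SUB): [87, -1, -7, 9]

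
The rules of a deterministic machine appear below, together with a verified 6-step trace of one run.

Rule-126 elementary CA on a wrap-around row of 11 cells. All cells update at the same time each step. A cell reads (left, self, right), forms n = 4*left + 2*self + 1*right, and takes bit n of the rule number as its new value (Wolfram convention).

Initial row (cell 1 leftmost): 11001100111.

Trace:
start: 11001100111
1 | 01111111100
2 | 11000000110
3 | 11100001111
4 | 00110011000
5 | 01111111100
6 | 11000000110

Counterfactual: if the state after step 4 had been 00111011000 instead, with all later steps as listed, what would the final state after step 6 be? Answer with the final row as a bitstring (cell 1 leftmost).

11111000110

state after step 4 := 00111011000
5 | 01101111100
6 | 11111000110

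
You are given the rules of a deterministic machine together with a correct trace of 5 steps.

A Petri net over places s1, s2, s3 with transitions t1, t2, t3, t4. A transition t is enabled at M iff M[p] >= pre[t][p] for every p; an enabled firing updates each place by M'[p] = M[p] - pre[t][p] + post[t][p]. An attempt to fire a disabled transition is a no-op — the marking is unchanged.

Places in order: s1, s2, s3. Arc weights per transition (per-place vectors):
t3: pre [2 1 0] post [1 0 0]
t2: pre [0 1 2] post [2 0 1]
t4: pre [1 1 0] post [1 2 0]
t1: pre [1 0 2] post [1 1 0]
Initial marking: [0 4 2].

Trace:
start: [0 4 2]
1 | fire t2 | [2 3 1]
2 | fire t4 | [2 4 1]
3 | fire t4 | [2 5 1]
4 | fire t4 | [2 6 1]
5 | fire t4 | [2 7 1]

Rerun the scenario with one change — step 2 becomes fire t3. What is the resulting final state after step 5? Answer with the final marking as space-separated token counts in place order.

(re-executing from step 2 with the substitution; state before step 2: [2 3 1])
2 | fire t3 | [1 2 1]
3 | fire t4 | [1 3 1]
4 | fire t4 | [1 4 1]
5 | fire t4 | [1 5 1]

1 5 1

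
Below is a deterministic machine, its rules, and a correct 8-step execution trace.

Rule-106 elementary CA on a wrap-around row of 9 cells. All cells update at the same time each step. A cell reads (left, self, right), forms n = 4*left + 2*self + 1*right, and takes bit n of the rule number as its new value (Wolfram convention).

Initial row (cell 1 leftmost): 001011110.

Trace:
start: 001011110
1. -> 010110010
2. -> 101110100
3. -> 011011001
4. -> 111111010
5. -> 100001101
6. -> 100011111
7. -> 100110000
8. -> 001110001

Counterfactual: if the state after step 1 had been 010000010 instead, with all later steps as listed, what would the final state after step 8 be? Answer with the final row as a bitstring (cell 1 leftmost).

100100000

state after step 1 := 010000010
2. -> 100000100
3. -> 000001001
4. -> 000010010
5. -> 000100100
6. -> 001001000
7. -> 010010000
8. -> 100100000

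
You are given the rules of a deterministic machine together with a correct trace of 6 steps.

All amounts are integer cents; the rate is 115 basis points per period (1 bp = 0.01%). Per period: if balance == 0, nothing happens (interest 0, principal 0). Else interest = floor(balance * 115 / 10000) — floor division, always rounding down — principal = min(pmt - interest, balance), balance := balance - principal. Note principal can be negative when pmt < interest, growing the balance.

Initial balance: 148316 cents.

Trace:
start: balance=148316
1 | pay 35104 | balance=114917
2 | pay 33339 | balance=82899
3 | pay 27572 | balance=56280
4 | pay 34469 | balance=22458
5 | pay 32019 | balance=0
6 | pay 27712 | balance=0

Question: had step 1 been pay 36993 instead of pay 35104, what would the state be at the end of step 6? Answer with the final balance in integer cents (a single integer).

(re-executing from step 1 with the substitution; state before step 1: balance=148316)
1 | pay 36993 | balance=113028
2 | pay 33339 | balance=80988
3 | pay 27572 | balance=54347
4 | pay 34469 | balance=20502
5 | pay 32019 | balance=0
6 | pay 27712 | balance=0

0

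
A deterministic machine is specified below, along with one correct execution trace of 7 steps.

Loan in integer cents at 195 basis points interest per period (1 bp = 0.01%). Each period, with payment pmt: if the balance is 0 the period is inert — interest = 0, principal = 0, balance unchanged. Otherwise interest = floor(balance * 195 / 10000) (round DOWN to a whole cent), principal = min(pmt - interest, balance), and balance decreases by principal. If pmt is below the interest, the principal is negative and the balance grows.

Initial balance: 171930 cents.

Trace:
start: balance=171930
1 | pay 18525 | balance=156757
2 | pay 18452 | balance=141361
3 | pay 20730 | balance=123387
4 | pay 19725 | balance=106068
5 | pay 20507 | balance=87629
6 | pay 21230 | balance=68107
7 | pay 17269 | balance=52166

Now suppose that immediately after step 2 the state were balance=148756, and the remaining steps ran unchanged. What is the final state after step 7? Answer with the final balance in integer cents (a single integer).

state after step 2 := balance=148756
3 | pay 20730 | balance=130926
4 | pay 19725 | balance=113754
5 | pay 20507 | balance=95465
6 | pay 21230 | balance=76096
7 | pay 17269 | balance=60310

60310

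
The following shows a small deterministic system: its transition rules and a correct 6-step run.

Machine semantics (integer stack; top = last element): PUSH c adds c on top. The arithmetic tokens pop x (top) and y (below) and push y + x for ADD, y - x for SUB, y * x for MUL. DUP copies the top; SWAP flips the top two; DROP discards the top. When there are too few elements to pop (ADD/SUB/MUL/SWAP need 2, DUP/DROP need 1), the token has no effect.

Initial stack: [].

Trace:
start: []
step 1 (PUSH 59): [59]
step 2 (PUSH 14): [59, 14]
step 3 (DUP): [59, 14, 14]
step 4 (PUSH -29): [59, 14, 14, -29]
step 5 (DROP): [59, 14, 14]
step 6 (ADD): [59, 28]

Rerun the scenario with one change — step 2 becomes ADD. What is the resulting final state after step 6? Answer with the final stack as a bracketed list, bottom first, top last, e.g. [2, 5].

(re-executing from step 2 with the substitution; state before step 2: [59])
step 2 (ADD): [59]
step 3 (DUP): [59, 59]
step 4 (PUSH -29): [59, 59, -29]
step 5 (DROP): [59, 59]
step 6 (ADD): [118]

[118]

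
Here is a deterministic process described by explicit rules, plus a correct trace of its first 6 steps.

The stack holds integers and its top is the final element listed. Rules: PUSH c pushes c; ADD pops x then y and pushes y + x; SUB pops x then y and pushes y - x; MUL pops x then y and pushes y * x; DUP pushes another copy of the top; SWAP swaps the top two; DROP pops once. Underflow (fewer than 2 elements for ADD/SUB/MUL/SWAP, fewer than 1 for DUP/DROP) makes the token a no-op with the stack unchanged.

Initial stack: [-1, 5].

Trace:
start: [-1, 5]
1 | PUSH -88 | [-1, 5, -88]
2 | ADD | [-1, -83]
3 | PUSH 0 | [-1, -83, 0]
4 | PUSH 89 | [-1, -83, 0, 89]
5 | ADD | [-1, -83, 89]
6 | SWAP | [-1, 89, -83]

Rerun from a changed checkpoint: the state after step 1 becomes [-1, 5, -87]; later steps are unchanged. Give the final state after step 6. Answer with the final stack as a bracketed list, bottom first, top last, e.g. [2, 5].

state after step 1 := [-1, 5, -87]
2 | ADD | [-1, -82]
3 | PUSH 0 | [-1, -82, 0]
4 | PUSH 89 | [-1, -82, 0, 89]
5 | ADD | [-1, -82, 89]
6 | SWAP | [-1, 89, -82]

[-1, 89, -82]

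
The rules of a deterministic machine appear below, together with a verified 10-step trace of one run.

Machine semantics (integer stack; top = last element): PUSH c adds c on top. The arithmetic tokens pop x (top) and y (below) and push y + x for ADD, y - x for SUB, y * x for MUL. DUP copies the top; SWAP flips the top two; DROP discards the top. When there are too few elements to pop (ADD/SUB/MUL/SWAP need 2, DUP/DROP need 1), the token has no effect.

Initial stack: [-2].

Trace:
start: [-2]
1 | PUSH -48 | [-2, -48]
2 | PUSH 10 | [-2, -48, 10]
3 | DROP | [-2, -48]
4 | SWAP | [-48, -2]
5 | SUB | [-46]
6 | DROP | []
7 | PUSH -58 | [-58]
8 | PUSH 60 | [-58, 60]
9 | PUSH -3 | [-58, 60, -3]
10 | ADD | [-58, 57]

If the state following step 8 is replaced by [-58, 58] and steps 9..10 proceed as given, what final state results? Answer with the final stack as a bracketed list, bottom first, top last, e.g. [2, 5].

state after step 8 := [-58, 58]
9 | PUSH -3 | [-58, 58, -3]
10 | ADD | [-58, 55]

[-58, 55]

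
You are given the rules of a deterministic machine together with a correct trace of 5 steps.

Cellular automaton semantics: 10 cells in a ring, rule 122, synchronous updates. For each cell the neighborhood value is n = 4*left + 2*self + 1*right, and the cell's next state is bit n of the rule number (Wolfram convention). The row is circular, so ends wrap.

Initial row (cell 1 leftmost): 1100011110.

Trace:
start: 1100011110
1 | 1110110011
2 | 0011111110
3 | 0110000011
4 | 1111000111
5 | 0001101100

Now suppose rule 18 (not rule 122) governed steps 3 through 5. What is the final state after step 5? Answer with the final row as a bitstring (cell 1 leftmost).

(re-executing steps 3..5 under rule 18; state before step 3: 0011111110)
3 | 0100000001
4 | 0010000010
5 | 0101000101

0101000101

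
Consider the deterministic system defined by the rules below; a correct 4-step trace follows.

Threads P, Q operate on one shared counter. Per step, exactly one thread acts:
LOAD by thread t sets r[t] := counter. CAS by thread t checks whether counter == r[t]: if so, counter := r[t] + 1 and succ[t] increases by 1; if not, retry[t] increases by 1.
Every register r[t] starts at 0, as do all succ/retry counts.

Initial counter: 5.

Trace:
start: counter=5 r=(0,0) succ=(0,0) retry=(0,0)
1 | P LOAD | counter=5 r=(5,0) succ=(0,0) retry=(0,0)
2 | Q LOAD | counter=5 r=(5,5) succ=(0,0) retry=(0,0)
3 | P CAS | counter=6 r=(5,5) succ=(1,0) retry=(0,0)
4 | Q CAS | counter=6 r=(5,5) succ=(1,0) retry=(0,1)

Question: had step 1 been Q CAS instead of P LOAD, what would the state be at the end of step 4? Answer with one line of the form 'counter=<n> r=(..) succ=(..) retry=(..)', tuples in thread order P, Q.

(re-executing from step 1 with the substitution; state before step 1: counter=5 r=(0,0) succ=(0,0) retry=(0,0))
1 | Q CAS | counter=5 r=(0,0) succ=(0,0) retry=(0,1)
2 | Q LOAD | counter=5 r=(0,5) succ=(0,0) retry=(0,1)
3 | P CAS | counter=5 r=(0,5) succ=(0,0) retry=(1,1)
4 | Q CAS | counter=6 r=(0,5) succ=(0,1) retry=(1,1)

counter=6 r=(0,5) succ=(0,1) retry=(1,1)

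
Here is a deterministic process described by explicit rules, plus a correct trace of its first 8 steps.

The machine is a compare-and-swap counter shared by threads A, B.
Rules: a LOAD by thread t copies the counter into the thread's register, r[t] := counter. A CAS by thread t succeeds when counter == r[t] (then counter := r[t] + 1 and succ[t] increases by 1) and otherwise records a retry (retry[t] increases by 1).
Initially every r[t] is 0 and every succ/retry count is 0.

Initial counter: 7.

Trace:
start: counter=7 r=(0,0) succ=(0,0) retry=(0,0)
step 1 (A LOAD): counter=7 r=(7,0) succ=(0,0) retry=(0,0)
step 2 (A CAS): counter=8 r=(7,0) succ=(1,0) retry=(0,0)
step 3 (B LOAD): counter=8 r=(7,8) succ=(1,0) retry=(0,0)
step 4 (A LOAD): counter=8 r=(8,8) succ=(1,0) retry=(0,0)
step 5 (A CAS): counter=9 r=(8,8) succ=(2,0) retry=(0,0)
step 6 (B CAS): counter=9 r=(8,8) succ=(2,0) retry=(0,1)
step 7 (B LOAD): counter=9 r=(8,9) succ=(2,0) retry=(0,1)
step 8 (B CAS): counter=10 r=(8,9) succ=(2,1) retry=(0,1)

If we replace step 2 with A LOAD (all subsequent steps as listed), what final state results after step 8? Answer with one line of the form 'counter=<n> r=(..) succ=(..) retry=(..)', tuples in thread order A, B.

counter=9 r=(7,8) succ=(1,1) retry=(0,1)

(re-executing from step 2 with the substitution; state before step 2: counter=7 r=(7,0) succ=(0,0) retry=(0,0))
step 2 (A LOAD): counter=7 r=(7,0) succ=(0,0) retry=(0,0)
step 3 (B LOAD): counter=7 r=(7,7) succ=(0,0) retry=(0,0)
step 4 (A LOAD): counter=7 r=(7,7) succ=(0,0) retry=(0,0)
step 5 (A CAS): counter=8 r=(7,7) succ=(1,0) retry=(0,0)
step 6 (B CAS): counter=8 r=(7,7) succ=(1,0) retry=(0,1)
step 7 (B LOAD): counter=8 r=(7,8) succ=(1,0) retry=(0,1)
step 8 (B CAS): counter=9 r=(7,8) succ=(1,1) retry=(0,1)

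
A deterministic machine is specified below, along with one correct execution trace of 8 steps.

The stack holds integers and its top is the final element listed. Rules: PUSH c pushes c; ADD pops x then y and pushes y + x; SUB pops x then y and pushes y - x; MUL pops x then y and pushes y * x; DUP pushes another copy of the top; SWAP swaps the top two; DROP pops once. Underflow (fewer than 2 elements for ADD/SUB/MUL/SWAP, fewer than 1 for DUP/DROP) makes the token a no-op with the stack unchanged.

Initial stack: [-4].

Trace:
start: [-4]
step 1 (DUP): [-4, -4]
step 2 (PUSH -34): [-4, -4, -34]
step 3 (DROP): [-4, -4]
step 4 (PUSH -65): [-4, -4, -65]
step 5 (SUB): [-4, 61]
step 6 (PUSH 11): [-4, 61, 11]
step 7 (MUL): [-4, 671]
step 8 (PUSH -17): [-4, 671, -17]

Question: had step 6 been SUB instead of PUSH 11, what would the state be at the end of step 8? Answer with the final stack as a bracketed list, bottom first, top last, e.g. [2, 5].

[-65, -17]

(re-executing from step 6 with the substitution; state before step 6: [-4, 61])
step 6 (SUB): [-65]
step 7 (MUL): [-65]
step 8 (PUSH -17): [-65, -17]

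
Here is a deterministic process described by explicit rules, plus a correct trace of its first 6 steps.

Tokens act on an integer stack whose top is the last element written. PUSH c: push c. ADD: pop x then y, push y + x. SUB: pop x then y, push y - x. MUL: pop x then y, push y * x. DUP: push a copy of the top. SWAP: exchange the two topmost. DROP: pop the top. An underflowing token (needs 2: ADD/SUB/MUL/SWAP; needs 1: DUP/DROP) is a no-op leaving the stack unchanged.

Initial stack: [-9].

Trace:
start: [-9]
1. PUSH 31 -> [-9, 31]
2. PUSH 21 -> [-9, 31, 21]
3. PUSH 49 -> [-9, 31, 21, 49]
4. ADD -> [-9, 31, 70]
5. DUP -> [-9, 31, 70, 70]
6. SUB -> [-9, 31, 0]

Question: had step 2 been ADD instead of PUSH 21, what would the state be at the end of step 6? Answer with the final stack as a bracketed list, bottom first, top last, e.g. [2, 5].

(re-executing from step 2 with the substitution; state before step 2: [-9, 31])
2. ADD -> [22]
3. PUSH 49 -> [22, 49]
4. ADD -> [71]
5. DUP -> [71, 71]
6. SUB -> [0]

[0]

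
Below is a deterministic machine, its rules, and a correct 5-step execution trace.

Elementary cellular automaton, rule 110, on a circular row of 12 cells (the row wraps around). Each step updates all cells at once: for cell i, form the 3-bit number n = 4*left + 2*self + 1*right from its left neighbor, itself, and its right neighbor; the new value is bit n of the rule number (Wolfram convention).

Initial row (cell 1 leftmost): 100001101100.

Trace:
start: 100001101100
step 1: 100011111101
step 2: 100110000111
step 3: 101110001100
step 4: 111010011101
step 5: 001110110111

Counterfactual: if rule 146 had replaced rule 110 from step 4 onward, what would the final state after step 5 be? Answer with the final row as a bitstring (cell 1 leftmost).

(re-executing steps 4..5 under rule 146; state before step 4: 101110001100)
step 4: 000101010011
step 5: 101000001100

101000001100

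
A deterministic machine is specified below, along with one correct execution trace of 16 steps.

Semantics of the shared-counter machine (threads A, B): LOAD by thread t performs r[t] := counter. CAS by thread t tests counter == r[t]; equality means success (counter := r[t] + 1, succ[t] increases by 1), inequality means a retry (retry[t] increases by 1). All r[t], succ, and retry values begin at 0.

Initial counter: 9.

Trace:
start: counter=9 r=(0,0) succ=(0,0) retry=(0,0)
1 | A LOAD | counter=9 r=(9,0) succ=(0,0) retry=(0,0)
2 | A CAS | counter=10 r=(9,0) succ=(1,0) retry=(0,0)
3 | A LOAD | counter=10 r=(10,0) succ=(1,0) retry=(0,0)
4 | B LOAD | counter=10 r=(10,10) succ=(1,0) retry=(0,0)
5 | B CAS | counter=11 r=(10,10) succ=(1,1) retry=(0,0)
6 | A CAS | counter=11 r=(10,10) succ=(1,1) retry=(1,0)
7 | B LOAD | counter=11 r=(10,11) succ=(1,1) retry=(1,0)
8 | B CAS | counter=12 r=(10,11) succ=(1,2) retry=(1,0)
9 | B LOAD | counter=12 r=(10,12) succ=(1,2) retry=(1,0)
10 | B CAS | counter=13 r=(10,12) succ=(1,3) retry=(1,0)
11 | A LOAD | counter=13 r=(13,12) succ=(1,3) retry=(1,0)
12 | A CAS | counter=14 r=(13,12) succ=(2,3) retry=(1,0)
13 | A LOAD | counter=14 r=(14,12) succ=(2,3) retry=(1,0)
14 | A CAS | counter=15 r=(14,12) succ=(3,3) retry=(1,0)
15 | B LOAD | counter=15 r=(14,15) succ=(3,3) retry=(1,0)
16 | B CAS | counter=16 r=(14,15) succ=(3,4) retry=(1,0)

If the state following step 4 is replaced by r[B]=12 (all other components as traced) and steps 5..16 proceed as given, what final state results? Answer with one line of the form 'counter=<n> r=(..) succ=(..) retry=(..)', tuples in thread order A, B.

state after step 4 := counter=10 r=(10,12) succ=(1,0) retry=(0,0)
5 | B CAS | counter=10 r=(10,12) succ=(1,0) retry=(0,1)
6 | A CAS | counter=11 r=(10,12) succ=(2,0) retry=(0,1)
7 | B LOAD | counter=11 r=(10,11) succ=(2,0) retry=(0,1)
8 | B CAS | counter=12 r=(10,11) succ=(2,1) retry=(0,1)
9 | B LOAD | counter=12 r=(10,12) succ=(2,1) retry=(0,1)
10 | B CAS | counter=13 r=(10,12) succ=(2,2) retry=(0,1)
11 | A LOAD | counter=13 r=(13,12) succ=(2,2) retry=(0,1)
12 | A CAS | counter=14 r=(13,12) succ=(3,2) retry=(0,1)
13 | A LOAD | counter=14 r=(14,12) succ=(3,2) retry=(0,1)
14 | A CAS | counter=15 r=(14,12) succ=(4,2) retry=(0,1)
15 | B LOAD | counter=15 r=(14,15) succ=(4,2) retry=(0,1)
16 | B CAS | counter=16 r=(14,15) succ=(4,3) retry=(0,1)

counter=16 r=(14,15) succ=(4,3) retry=(0,1)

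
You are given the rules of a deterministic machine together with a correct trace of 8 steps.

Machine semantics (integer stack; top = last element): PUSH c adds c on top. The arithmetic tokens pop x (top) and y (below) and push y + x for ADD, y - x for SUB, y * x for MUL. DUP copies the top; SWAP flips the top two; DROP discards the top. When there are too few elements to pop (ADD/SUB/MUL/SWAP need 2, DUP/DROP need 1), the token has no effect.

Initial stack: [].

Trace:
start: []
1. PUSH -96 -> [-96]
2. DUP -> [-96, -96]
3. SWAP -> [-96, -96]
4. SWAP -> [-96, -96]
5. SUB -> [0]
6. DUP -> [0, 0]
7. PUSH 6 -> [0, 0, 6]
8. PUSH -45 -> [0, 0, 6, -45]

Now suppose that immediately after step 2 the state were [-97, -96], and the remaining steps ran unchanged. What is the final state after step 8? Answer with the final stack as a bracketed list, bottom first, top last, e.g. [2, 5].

state after step 2 := [-97, -96]
3. SWAP -> [-96, -97]
4. SWAP -> [-97, -96]
5. SUB -> [-1]
6. DUP -> [-1, -1]
7. PUSH 6 -> [-1, -1, 6]
8. PUSH -45 -> [-1, -1, 6, -45]

[-1, -1, 6, -45]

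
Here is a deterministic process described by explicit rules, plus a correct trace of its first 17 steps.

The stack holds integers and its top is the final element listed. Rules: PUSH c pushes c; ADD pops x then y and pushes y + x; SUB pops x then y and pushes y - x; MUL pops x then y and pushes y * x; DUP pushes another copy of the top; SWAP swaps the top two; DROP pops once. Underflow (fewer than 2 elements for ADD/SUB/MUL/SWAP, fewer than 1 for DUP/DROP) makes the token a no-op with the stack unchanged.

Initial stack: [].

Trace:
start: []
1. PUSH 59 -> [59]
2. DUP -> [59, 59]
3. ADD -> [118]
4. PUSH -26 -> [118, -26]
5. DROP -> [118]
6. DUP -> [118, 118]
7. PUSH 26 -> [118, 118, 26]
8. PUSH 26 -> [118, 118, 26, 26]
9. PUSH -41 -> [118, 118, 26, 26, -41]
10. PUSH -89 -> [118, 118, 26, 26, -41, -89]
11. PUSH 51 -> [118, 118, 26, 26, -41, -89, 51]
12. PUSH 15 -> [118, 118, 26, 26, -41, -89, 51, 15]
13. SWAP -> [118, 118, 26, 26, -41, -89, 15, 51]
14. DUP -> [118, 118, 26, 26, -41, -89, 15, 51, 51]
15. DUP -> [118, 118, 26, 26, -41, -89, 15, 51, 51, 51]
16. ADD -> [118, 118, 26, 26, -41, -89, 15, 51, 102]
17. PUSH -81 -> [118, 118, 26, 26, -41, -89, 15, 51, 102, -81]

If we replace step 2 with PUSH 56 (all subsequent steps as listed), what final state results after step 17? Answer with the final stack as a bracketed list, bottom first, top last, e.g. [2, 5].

(re-executing from step 2 with the substitution; state before step 2: [59])
2. PUSH 56 -> [59, 56]
3. ADD -> [115]
4. PUSH -26 -> [115, -26]
5. DROP -> [115]
6. DUP -> [115, 115]
7. PUSH 26 -> [115, 115, 26]
8. PUSH 26 -> [115, 115, 26, 26]
9. PUSH -41 -> [115, 115, 26, 26, -41]
10. PUSH -89 -> [115, 115, 26, 26, -41, -89]
11. PUSH 51 -> [115, 115, 26, 26, -41, -89, 51]
12. PUSH 15 -> [115, 115, 26, 26, -41, -89, 51, 15]
13. SWAP -> [115, 115, 26, 26, -41, -89, 15, 51]
14. DUP -> [115, 115, 26, 26, -41, -89, 15, 51, 51]
15. DUP -> [115, 115, 26, 26, -41, -89, 15, 51, 51, 51]
16. ADD -> [115, 115, 26, 26, -41, -89, 15, 51, 102]
17. PUSH -81 -> [115, 115, 26, 26, -41, -89, 15, 51, 102, -81]

[115, 115, 26, 26, -41, -89, 15, 51, 102, -81]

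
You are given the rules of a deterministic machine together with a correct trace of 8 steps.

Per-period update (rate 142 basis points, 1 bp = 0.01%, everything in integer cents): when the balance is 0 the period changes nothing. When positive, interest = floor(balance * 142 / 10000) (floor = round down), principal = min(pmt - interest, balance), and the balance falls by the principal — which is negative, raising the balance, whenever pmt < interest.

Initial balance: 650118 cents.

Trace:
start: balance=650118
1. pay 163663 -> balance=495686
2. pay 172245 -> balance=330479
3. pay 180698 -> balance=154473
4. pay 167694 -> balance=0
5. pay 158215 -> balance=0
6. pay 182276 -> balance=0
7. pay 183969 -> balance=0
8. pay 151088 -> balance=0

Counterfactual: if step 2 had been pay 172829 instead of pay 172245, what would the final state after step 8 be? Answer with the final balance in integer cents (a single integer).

0

(re-executing from step 2 with the substitution; state before step 2: balance=495686)
2. pay 172829 -> balance=329895
3. pay 180698 -> balance=153881
4. pay 167694 -> balance=0
5. pay 158215 -> balance=0
6. pay 182276 -> balance=0
7. pay 183969 -> balance=0
8. pay 151088 -> balance=0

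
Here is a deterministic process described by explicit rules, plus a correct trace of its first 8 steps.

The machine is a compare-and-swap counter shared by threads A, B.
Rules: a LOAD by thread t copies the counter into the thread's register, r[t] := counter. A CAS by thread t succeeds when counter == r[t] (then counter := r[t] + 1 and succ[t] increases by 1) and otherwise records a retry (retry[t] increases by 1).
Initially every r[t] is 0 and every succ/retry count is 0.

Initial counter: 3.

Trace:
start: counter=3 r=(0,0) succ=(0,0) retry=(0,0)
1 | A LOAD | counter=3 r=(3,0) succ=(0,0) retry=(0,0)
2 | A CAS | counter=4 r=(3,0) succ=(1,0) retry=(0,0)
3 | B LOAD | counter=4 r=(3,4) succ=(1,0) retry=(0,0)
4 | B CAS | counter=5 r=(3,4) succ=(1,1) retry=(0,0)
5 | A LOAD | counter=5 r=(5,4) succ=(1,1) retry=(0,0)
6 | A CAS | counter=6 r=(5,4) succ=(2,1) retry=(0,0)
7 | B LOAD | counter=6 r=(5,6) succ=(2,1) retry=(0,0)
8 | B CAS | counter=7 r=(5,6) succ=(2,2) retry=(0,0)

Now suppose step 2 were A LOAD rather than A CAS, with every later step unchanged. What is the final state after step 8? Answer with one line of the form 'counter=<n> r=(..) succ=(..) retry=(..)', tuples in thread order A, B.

counter=6 r=(4,5) succ=(1,2) retry=(0,0)

(re-executing from step 2 with the substitution; state before step 2: counter=3 r=(3,0) succ=(0,0) retry=(0,0))
2 | A LOAD | counter=3 r=(3,0) succ=(0,0) retry=(0,0)
3 | B LOAD | counter=3 r=(3,3) succ=(0,0) retry=(0,0)
4 | B CAS | counter=4 r=(3,3) succ=(0,1) retry=(0,0)
5 | A LOAD | counter=4 r=(4,3) succ=(0,1) retry=(0,0)
6 | A CAS | counter=5 r=(4,3) succ=(1,1) retry=(0,0)
7 | B LOAD | counter=5 r=(4,5) succ=(1,1) retry=(0,0)
8 | B CAS | counter=6 r=(4,5) succ=(1,2) retry=(0,0)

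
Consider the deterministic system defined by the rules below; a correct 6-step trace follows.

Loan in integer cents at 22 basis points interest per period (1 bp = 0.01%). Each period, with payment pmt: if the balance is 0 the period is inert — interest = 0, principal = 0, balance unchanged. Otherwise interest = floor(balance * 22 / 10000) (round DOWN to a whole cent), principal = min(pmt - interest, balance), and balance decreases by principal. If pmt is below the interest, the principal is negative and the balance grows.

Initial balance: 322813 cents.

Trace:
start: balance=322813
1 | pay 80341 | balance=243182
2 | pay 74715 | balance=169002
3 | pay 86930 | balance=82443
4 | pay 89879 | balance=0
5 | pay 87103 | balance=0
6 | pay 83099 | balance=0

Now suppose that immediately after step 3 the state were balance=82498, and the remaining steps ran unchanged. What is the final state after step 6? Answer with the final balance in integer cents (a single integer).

0

state after step 3 := balance=82498
4 | pay 89879 | balance=0
5 | pay 87103 | balance=0
6 | pay 83099 | balance=0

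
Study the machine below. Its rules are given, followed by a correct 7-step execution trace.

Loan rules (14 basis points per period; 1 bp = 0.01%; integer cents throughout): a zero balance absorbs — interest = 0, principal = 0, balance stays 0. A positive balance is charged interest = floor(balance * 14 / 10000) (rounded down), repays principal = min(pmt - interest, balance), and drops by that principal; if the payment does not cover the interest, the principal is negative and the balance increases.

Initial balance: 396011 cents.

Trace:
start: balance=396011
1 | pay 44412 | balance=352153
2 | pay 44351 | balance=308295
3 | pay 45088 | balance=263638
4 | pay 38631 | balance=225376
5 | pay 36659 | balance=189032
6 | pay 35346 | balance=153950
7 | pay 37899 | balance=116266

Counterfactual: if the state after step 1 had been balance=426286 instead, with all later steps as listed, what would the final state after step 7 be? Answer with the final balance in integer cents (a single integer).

state after step 1 := balance=426286
2 | pay 44351 | balance=382531
3 | pay 45088 | balance=337978
4 | pay 38631 | balance=299820
5 | pay 36659 | balance=263580
6 | pay 35346 | balance=228603
7 | pay 37899 | balance=191024

191024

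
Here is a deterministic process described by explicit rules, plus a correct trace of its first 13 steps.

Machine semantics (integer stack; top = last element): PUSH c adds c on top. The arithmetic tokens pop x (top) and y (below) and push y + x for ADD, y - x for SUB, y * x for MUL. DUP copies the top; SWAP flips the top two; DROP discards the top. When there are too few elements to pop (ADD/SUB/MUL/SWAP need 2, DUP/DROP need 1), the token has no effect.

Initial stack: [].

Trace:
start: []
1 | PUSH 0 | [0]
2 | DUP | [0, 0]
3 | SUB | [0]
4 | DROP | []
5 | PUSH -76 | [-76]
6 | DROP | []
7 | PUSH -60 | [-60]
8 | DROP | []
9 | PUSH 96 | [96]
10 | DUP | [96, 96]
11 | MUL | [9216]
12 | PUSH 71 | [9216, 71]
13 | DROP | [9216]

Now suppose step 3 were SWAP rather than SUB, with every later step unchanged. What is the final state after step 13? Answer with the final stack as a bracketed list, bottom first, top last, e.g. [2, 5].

[0, 9216]

(re-executing from step 3 with the substitution; state before step 3: [0, 0])
3 | SWAP | [0, 0]
4 | DROP | [0]
5 | PUSH -76 | [0, -76]
6 | DROP | [0]
7 | PUSH -60 | [0, -60]
8 | DROP | [0]
9 | PUSH 96 | [0, 96]
10 | DUP | [0, 96, 96]
11 | MUL | [0, 9216]
12 | PUSH 71 | [0, 9216, 71]
13 | DROP | [0, 9216]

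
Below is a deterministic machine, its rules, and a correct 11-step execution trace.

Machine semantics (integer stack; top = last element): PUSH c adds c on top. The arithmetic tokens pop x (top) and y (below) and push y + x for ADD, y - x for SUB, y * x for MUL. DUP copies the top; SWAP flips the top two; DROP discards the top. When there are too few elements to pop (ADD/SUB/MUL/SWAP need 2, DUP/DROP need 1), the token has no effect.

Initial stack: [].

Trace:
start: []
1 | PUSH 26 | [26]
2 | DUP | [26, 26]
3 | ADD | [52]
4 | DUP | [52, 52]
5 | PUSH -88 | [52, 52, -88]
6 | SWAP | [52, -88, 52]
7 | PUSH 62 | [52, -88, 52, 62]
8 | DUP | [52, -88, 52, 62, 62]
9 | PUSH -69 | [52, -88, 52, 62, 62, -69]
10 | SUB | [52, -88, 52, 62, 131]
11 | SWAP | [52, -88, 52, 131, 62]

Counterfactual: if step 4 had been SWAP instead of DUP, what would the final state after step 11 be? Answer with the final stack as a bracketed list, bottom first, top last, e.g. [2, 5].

(re-executing from step 4 with the substitution; state before step 4: [52])
4 | SWAP | [52]
5 | PUSH -88 | [52, -88]
6 | SWAP | [-88, 52]
7 | PUSH 62 | [-88, 52, 62]
8 | DUP | [-88, 52, 62, 62]
9 | PUSH -69 | [-88, 52, 62, 62, -69]
10 | SUB | [-88, 52, 62, 131]
11 | SWAP | [-88, 52, 131, 62]

[-88, 52, 131, 62]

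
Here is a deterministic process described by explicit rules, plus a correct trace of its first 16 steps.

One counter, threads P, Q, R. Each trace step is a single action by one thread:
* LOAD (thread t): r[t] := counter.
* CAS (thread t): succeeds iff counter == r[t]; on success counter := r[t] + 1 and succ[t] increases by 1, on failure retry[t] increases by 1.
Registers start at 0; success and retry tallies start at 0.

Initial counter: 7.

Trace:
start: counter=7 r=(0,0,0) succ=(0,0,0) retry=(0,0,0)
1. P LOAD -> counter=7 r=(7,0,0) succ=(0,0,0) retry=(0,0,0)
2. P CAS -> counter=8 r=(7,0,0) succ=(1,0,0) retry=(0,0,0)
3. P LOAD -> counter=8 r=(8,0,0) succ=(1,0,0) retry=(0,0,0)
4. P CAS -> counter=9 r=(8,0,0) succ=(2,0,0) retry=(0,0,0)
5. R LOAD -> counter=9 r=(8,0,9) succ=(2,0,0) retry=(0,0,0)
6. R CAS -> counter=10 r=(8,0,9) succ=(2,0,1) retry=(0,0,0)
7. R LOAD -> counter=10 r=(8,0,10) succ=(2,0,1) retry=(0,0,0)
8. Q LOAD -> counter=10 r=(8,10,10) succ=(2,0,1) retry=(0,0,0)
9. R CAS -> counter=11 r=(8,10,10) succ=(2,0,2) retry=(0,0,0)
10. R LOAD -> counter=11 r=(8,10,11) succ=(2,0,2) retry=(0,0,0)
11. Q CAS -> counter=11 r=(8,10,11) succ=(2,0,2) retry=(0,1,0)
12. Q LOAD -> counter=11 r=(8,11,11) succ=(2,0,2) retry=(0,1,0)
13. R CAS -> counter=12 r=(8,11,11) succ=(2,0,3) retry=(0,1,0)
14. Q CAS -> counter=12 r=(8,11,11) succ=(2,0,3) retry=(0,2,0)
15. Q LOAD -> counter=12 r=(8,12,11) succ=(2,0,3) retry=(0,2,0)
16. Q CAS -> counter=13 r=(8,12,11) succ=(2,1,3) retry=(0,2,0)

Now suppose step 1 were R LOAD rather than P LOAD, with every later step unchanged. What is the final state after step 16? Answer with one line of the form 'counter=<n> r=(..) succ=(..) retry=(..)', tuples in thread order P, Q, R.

(re-executing from step 1 with the substitution; state before step 1: counter=7 r=(0,0,0) succ=(0,0,0) retry=(0,0,0))
1. R LOAD -> counter=7 r=(0,0,7) succ=(0,0,0) retry=(0,0,0)
2. P CAS -> counter=7 r=(0,0,7) succ=(0,0,0) retry=(1,0,0)
3. P LOAD -> counter=7 r=(7,0,7) succ=(0,0,0) retry=(1,0,0)
4. P CAS -> counter=8 r=(7,0,7) succ=(1,0,0) retry=(1,0,0)
5. R LOAD -> counter=8 r=(7,0,8) succ=(1,0,0) retry=(1,0,0)
6. R CAS -> counter=9 r=(7,0,8) succ=(1,0,1) retry=(1,0,0)
7. R LOAD -> counter=9 r=(7,0,9) succ=(1,0,1) retry=(1,0,0)
8. Q LOAD -> counter=9 r=(7,9,9) succ=(1,0,1) retry=(1,0,0)
9. R CAS -> counter=10 r=(7,9,9) succ=(1,0,2) retry=(1,0,0)
10. R LOAD -> counter=10 r=(7,9,10) succ=(1,0,2) retry=(1,0,0)
11. Q CAS -> counter=10 r=(7,9,10) succ=(1,0,2) retry=(1,1,0)
12. Q LOAD -> counter=10 r=(7,10,10) succ=(1,0,2) retry=(1,1,0)
13. R CAS -> counter=11 r=(7,10,10) succ=(1,0,3) retry=(1,1,0)
14. Q CAS -> counter=11 r=(7,10,10) succ=(1,0,3) retry=(1,2,0)
15. Q LOAD -> counter=11 r=(7,11,10) succ=(1,0,3) retry=(1,2,0)
16. Q CAS -> counter=12 r=(7,11,10) succ=(1,1,3) retry=(1,2,0)

counter=12 r=(7,11,10) succ=(1,1,3) retry=(1,2,0)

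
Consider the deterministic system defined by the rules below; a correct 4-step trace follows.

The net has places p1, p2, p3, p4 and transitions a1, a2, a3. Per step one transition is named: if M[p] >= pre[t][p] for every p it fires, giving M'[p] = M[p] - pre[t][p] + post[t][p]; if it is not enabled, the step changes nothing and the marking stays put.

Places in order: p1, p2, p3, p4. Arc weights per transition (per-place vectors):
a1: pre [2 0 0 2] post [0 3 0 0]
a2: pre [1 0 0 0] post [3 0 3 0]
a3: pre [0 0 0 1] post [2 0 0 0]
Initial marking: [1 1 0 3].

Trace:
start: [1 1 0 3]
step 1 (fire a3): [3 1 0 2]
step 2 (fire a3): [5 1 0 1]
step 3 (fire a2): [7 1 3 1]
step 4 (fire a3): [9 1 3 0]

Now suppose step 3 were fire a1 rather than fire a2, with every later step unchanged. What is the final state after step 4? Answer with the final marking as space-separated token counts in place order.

7 1 0 0

(re-executing from step 3 with the substitution; state before step 3: [5 1 0 1])
step 3 (fire a1): [5 1 0 1]
step 4 (fire a3): [7 1 0 0]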